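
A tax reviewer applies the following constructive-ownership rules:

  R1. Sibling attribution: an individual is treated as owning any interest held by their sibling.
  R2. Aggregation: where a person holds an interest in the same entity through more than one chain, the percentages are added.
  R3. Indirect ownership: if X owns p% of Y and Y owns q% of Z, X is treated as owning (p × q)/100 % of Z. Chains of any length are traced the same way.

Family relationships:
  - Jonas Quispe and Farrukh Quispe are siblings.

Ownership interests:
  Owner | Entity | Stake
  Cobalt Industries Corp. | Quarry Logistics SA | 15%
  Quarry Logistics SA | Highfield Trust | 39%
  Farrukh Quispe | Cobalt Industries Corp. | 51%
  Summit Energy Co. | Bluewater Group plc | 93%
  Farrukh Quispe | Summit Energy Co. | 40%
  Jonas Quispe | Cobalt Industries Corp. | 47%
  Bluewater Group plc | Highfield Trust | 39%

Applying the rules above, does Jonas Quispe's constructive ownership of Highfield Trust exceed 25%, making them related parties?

No

By sibling attribution (R1), Jonas Quispe is treated as also owning Farrukh Quispe's interest in Cobalt Industries Corp, giving 47% + 51% = 98%.
By sibling attribution (R1), Jonas Quispe is treated as owning Farrukh Quispe's 40% interest in Summit Energy Co.
Chain via Cobalt Industries Corp. → Quarry Logistics SA (R3): 98% × 15% × 39% = 5.733% of Highfield Trust.
Chain via Summit Energy Co. → Bluewater Group plc (R3): 40% × 93% × 39% = 14.508% of Highfield Trust.
Aggregating (R2): 5.733% + 14.508% = 20.241%.
20.241% does not exceed the 25% threshold, so Jonas is not a related party to Highfield Trust.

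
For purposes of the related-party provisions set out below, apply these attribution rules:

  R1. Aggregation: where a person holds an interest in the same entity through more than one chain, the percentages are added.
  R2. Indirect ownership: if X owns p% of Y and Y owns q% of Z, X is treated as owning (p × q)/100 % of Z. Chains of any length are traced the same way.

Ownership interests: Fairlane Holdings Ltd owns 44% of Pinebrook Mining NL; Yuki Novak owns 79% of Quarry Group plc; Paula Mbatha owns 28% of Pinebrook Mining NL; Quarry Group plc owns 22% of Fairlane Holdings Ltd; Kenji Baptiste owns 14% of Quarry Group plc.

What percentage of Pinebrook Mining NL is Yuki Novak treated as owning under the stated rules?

Chain via Quarry Group plc → Fairlane Holdings Ltd (R2): 79% × 22% × 44% = 7.6472% of Pinebrook Mining NL.

7.6472%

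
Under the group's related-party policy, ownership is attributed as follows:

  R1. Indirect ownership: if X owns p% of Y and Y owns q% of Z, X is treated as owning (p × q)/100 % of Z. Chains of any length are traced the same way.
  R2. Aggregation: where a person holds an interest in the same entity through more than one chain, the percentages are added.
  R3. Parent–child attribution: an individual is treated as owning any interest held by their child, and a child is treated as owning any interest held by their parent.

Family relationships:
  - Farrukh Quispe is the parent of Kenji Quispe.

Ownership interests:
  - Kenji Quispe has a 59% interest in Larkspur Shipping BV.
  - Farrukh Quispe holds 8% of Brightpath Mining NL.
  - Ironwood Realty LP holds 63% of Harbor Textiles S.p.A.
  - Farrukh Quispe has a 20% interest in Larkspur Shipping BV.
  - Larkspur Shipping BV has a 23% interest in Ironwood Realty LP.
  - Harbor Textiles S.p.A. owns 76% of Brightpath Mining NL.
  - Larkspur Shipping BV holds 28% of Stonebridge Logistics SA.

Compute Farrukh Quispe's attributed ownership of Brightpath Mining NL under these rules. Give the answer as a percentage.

By parent–child attribution (R3), Farrukh Quispe is treated as also owning Kenji Quispe's interest in Larkspur Shipping BV, giving 20% + 59% = 79%.
Chain via Larkspur Shipping BV → Ironwood Realty LP → Harbor Textiles S.p.A. (R1): 79% × 23% × 63% × 76% = 8.699796% of Brightpath Mining NL.
Direct interest in Brightpath Mining NL: 8%.
Aggregating (R2): 8.699796% + 8% = 16.699796%.

16.699796%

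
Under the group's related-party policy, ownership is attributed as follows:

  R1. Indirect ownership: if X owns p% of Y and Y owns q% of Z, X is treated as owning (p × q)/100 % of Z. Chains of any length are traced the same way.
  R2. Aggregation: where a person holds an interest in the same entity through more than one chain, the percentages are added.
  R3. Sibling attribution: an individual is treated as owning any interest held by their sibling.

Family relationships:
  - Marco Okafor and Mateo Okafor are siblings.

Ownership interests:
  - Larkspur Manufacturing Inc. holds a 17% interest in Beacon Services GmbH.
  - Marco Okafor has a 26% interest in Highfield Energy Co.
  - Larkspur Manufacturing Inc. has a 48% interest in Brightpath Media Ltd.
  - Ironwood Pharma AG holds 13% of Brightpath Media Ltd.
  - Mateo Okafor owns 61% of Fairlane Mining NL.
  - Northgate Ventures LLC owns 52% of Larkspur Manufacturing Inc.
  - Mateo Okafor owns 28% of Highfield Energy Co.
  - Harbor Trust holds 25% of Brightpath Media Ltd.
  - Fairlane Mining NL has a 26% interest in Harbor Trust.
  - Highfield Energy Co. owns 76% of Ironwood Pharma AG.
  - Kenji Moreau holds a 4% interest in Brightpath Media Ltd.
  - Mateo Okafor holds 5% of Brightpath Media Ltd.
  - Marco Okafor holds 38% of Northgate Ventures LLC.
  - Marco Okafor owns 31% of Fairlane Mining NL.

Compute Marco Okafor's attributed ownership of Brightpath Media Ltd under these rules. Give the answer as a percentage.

25.8%

By sibling attribution (R3), Marco Okafor is treated as also owning Mateo Okafor's interest in Highfield Energy Co, giving 26% + 28% = 54%.
By sibling attribution (R3), Marco Okafor is treated as also owning Mateo Okafor's interest in Fairlane Mining NL, giving 31% + 61% = 92%.
By sibling attribution (R3), Marco Okafor is treated as owning Mateo Okafor's 5% interest in Brightpath Media Ltd.
Chain via Highfield Energy Co. → Ironwood Pharma AG (R1): 54% × 76% × 13% = 5.3352% of Brightpath Media Ltd.
Chain via Northgate Ventures LLC → Larkspur Manufacturing Inc. (R1): 38% × 52% × 48% = 9.4848% of Brightpath Media Ltd.
Chain via Fairlane Mining NL → Harbor Trust (R1): 92% × 26% × 25% = 5.98% of Brightpath Media Ltd.
Direct interest in Brightpath Media Ltd: 5%.
Aggregating (R2): 5.3352% + 9.4848% + 5.98% + 5% = 25.8%.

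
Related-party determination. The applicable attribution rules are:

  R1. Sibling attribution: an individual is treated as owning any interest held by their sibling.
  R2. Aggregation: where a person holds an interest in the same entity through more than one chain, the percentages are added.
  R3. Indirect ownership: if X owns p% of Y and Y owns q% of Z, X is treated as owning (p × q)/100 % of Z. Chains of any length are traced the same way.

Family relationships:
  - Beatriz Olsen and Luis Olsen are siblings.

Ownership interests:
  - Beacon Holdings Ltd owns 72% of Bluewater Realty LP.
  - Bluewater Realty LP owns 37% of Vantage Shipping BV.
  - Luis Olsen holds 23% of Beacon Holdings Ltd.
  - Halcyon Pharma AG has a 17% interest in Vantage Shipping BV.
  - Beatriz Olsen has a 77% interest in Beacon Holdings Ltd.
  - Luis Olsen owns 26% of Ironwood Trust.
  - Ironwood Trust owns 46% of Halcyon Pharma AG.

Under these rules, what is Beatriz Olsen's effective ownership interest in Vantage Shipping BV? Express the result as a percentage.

28.6732%

By sibling attribution (R1), Beatriz Olsen is treated as also owning Luis Olsen's interest in Beacon Holdings Ltd, giving 77% + 23% = 100%.
By sibling attribution (R1), Beatriz Olsen is treated as owning Luis Olsen's 26% interest in Ironwood Trust.
Chain via Beacon Holdings Ltd → Bluewater Realty LP (R3): 100% × 72% × 37% = 26.64% of Vantage Shipping BV.
Chain via Ironwood Trust → Halcyon Pharma AG (R3): 26% × 46% × 17% = 2.0332% of Vantage Shipping BV.
Aggregating (R2): 26.64% + 2.0332% = 28.6732%.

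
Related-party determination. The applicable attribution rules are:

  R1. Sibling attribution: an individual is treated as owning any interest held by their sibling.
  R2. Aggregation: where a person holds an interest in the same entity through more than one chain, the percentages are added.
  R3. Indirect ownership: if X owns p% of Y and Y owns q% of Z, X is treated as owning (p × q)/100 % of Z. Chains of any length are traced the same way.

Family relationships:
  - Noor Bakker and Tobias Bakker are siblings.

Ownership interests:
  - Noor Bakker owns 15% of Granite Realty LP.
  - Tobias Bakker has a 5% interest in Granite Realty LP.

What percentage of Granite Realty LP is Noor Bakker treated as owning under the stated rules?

20%

By sibling attribution (R1), Noor Bakker is treated as also owning Tobias Bakker's interest in Granite Realty LP, giving 15% + 5% = 20%.
Direct interest in Granite Realty LP: 20%.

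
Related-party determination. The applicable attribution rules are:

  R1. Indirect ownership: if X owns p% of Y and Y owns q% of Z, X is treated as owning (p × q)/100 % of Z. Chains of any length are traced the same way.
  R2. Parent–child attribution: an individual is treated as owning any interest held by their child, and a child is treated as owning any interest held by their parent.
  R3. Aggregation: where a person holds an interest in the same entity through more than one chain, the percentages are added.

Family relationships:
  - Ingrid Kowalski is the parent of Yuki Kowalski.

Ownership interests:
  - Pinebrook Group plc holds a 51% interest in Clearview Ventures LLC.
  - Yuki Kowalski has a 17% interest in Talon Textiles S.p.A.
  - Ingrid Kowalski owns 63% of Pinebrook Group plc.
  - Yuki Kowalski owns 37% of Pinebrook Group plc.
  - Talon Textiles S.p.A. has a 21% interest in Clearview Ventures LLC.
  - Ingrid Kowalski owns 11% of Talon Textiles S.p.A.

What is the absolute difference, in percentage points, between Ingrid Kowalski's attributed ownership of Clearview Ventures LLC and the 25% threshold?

By parent–child attribution (R2), Ingrid Kowalski is treated as also owning Yuki Kowalski's interest in Pinebrook Group plc, giving 63% + 37% = 100%.
By parent–child attribution (R2), Ingrid Kowalski is treated as also owning Yuki Kowalski's interest in Talon Textiles S.p.A, giving 11% + 17% = 28%.
Chain via Pinebrook Group plc (R1): 100% × 51% = 51% of Clearview Ventures LLC.
Chain via Talon Textiles S.p.A. (R1): 28% × 21% = 5.88% of Clearview Ventures LLC.
Aggregating (R3): 51% + 5.88% = 56.88%.
56.88% exceeds the 25% threshold by 31.88 percentage points.

31.88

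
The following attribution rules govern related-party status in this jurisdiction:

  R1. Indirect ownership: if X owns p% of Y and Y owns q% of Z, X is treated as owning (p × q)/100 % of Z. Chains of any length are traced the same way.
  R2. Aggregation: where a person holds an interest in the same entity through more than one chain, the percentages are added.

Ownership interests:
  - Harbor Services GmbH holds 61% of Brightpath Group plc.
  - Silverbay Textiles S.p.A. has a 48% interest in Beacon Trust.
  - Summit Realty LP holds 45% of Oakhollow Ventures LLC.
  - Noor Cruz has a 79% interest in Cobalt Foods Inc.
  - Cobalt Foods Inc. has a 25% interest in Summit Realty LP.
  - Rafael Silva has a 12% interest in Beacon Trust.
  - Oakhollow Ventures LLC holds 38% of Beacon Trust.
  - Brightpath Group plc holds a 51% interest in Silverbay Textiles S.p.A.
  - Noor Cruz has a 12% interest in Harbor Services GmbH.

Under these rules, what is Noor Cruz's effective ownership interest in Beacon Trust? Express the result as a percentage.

5.169186%

Chain via Cobalt Foods Inc. → Summit Realty LP → Oakhollow Ventures LLC (R1): 79% × 25% × 45% × 38% = 3.37725% of Beacon Trust.
Chain via Harbor Services GmbH → Brightpath Group plc → Silverbay Textiles S.p.A. (R1): 12% × 61% × 51% × 48% = 1.791936% of Beacon Trust.
Aggregating (R2): 3.37725% + 1.791936% = 5.169186%.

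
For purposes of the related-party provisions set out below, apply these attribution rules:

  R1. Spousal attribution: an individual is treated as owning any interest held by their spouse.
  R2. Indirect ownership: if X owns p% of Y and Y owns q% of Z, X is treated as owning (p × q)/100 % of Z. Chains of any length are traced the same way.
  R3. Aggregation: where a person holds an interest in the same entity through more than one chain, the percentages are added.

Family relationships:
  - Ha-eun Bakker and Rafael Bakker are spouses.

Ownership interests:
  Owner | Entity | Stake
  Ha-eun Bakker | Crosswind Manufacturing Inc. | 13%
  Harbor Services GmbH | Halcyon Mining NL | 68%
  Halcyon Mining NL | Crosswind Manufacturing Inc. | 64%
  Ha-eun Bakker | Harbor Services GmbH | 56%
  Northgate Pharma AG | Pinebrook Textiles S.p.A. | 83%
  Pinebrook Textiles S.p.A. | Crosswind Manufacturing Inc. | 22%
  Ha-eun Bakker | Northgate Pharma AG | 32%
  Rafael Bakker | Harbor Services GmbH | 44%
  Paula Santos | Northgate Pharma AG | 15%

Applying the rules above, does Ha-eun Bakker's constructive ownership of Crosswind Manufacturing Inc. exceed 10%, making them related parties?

By spousal attribution (R1), Ha-eun Bakker is treated as also owning Rafael Bakker's interest in Harbor Services GmbH, giving 56% + 44% = 100%.
Chain via Harbor Services GmbH → Halcyon Mining NL (R2): 100% × 68% × 64% = 43.52% of Crosswind Manufacturing Inc.
Chain via Northgate Pharma AG → Pinebrook Textiles S.p.A. (R2): 32% × 83% × 22% = 5.8432% of Crosswind Manufacturing Inc.
Direct interest in Crosswind Manufacturing Inc: 13%.
Aggregating (R3): 43.52% + 5.8432% + 13% = 62.3632%.
62.3632% exceeds the 10% threshold, so Ha-eun is a related party to Crosswind Manufacturing Inc.

Yes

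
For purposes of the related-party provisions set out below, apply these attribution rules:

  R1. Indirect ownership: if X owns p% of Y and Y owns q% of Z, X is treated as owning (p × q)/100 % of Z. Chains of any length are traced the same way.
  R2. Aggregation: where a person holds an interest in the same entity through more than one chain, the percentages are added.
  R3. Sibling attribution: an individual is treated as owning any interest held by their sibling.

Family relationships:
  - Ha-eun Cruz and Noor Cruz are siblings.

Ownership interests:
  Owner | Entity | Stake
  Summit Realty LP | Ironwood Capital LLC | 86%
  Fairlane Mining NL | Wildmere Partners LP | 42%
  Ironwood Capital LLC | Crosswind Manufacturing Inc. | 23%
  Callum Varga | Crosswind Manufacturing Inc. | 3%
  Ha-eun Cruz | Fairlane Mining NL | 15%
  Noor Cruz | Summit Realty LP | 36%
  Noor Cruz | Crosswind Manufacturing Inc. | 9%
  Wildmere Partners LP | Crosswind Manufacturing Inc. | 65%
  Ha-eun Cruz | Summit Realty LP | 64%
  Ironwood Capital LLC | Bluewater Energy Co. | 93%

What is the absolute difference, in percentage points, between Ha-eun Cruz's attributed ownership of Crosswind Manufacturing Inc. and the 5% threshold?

27.875

By sibling attribution (R3), Ha-eun Cruz is treated as also owning Noor Cruz's interest in Summit Realty LP, giving 64% + 36% = 100%.
By sibling attribution (R3), Ha-eun Cruz is treated as owning Noor Cruz's 9% interest in Crosswind Manufacturing Inc.
Chain via Fairlane Mining NL → Wildmere Partners LP (R1): 15% × 42% × 65% = 4.095% of Crosswind Manufacturing Inc.
Chain via Summit Realty LP → Ironwood Capital LLC (R1): 100% × 86% × 23% = 19.78% of Crosswind Manufacturing Inc.
Direct interest in Crosswind Manufacturing Inc: 9%.
Aggregating (R2): 4.095% + 19.78% + 9% = 32.875%.
32.875% exceeds the 5% threshold by 27.875 percentage points.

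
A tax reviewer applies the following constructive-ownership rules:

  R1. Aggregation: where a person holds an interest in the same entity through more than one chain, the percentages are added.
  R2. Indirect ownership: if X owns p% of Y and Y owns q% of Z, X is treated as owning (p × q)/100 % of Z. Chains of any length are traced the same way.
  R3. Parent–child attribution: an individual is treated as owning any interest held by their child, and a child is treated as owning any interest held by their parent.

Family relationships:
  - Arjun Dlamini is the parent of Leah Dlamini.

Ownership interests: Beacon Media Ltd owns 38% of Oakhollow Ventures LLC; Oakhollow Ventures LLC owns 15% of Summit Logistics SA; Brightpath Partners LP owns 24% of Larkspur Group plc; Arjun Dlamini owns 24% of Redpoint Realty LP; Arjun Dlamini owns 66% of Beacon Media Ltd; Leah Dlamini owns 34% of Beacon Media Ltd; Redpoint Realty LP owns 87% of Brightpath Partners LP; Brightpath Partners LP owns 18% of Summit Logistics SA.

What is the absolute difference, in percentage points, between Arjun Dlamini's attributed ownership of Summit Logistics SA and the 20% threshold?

10.5416

By parent–child attribution (R3), Arjun Dlamini is treated as also owning Leah Dlamini's interest in Beacon Media Ltd, giving 66% + 34% = 100%.
Chain via Beacon Media Ltd → Oakhollow Ventures LLC (R2): 100% × 38% × 15% = 5.7% of Summit Logistics SA.
Chain via Redpoint Realty LP → Brightpath Partners LP (R2): 24% × 87% × 18% = 3.7584% of Summit Logistics SA.
Aggregating (R1): 5.7% + 3.7584% = 9.4584%.
9.4584% falls short of the 20% threshold by 10.5416 percentage points.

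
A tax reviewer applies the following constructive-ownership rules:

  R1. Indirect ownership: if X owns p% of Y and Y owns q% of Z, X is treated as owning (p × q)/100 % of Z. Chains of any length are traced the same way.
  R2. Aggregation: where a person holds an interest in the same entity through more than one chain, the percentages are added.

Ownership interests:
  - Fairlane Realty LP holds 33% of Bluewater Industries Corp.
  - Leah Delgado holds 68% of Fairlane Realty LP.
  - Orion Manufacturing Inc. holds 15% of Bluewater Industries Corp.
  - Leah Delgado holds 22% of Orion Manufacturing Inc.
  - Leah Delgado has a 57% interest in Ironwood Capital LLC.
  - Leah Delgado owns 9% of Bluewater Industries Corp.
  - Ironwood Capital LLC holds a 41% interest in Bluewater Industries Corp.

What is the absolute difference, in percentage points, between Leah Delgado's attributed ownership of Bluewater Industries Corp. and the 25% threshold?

Chain via Fairlane Realty LP (R1): 68% × 33% = 22.44% of Bluewater Industries Corp.
Chain via Orion Manufacturing Inc. (R1): 22% × 15% = 3.3% of Bluewater Industries Corp.
Chain via Ironwood Capital LLC (R1): 57% × 41% = 23.37% of Bluewater Industries Corp.
Direct interest in Bluewater Industries Corp: 9%.
Aggregating (R2): 22.44% + 3.3% + 23.37% + 9% = 58.11%.
58.11% exceeds the 25% threshold by 33.11 percentage points.

33.11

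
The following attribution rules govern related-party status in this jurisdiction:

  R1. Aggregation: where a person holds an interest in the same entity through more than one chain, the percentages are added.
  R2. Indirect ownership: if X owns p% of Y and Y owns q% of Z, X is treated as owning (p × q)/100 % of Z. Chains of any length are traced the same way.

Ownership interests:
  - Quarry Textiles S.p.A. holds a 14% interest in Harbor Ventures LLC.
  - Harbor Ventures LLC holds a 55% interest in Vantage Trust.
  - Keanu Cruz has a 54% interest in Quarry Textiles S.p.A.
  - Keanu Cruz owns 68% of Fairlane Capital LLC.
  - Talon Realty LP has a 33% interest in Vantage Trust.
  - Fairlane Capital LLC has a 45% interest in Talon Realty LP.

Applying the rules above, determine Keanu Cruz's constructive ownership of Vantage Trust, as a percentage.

14.256%

Chain via Fairlane Capital LLC → Talon Realty LP (R2): 68% × 45% × 33% = 10.098% of Vantage Trust.
Chain via Quarry Textiles S.p.A. → Harbor Ventures LLC (R2): 54% × 14% × 55% = 4.158% of Vantage Trust.
Aggregating (R1): 10.098% + 4.158% = 14.256%.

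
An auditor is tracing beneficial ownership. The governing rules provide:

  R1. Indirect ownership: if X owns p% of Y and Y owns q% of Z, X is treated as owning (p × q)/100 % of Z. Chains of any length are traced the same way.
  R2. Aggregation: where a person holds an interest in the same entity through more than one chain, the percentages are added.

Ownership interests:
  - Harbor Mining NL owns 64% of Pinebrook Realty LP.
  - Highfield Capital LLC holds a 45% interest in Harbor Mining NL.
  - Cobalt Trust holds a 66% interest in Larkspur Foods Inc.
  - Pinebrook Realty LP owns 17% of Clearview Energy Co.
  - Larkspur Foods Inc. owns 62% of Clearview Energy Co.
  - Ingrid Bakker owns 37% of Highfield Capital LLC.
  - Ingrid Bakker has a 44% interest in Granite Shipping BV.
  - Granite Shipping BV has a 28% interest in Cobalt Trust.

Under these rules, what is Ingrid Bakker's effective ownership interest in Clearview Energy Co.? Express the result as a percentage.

6.852864%

Chain via Highfield Capital LLC → Harbor Mining NL → Pinebrook Realty LP (R1): 37% × 45% × 64% × 17% = 1.81152% of Clearview Energy Co.
Chain via Granite Shipping BV → Cobalt Trust → Larkspur Foods Inc. (R1): 44% × 28% × 66% × 62% = 5.041344% of Clearview Energy Co.
Aggregating (R2): 1.81152% + 5.041344% = 6.852864%.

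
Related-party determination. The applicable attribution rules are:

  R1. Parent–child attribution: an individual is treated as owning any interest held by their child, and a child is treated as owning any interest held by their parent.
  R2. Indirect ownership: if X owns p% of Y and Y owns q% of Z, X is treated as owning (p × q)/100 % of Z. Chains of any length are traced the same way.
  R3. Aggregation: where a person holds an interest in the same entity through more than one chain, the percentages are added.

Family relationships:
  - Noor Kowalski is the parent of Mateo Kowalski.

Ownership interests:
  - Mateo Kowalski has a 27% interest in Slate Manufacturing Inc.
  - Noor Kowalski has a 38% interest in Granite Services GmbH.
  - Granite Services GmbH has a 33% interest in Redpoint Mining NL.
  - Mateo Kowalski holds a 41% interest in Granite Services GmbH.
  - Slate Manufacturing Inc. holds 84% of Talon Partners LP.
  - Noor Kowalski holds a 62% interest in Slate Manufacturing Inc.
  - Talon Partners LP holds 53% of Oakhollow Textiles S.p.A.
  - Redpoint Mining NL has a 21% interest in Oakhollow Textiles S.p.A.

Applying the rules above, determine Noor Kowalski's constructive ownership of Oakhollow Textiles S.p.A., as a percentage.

By parent–child attribution (R1), Noor Kowalski is treated as also owning Mateo Kowalski's interest in Slate Manufacturing Inc, giving 62% + 27% = 89%.
By parent–child attribution (R1), Noor Kowalski is treated as also owning Mateo Kowalski's interest in Granite Services GmbH, giving 38% + 41% = 79%.
Chain via Slate Manufacturing Inc. → Talon Partners LP (R2): 89% × 84% × 53% = 39.6228% of Oakhollow Textiles S.p.A.
Chain via Granite Services GmbH → Redpoint Mining NL (R2): 79% × 33% × 21% = 5.4747% of Oakhollow Textiles S.p.A.
Aggregating (R3): 39.6228% + 5.4747% = 45.0975%.

45.0975%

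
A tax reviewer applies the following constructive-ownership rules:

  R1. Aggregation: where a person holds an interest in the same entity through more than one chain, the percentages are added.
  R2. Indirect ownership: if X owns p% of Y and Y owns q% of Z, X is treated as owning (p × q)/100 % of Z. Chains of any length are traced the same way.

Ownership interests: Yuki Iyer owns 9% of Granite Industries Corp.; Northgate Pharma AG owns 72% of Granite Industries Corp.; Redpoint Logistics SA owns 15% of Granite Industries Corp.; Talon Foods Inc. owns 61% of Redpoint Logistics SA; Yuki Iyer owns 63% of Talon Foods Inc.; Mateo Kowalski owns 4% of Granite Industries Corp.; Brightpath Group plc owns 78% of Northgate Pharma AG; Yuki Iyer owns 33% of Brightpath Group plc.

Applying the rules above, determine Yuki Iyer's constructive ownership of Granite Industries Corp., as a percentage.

33.2973%

Chain via Talon Foods Inc. → Redpoint Logistics SA (R2): 63% × 61% × 15% = 5.7645% of Granite Industries Corp.
Chain via Brightpath Group plc → Northgate Pharma AG (R2): 33% × 78% × 72% = 18.5328% of Granite Industries Corp.
Direct interest in Granite Industries Corp: 9%.
Aggregating (R1): 5.7645% + 18.5328% + 9% = 33.2973%.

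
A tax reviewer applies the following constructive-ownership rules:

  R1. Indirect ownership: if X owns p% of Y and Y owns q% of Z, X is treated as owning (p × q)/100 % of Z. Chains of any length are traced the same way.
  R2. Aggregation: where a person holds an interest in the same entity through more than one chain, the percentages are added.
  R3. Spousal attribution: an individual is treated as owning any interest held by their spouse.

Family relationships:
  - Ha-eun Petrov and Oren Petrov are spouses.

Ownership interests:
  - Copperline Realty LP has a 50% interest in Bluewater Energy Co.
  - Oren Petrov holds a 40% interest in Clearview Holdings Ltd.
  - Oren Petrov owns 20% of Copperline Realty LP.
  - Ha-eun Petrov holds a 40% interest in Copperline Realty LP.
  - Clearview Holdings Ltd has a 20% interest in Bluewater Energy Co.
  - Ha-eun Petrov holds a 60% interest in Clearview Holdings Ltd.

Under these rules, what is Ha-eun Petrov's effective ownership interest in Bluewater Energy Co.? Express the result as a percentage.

50%

By spousal attribution (R3), Ha-eun Petrov is treated as also owning Oren Petrov's interest in Copperline Realty LP, giving 40% + 20% = 60%.
By spousal attribution (R3), Ha-eun Petrov is treated as also owning Oren Petrov's interest in Clearview Holdings Ltd, giving 60% + 40% = 100%.
Chain via Copperline Realty LP (R1): 60% × 50% = 30% of Bluewater Energy Co.
Chain via Clearview Holdings Ltd (R1): 100% × 20% = 20% of Bluewater Energy Co.
Aggregating (R2): 30% + 20% = 50%.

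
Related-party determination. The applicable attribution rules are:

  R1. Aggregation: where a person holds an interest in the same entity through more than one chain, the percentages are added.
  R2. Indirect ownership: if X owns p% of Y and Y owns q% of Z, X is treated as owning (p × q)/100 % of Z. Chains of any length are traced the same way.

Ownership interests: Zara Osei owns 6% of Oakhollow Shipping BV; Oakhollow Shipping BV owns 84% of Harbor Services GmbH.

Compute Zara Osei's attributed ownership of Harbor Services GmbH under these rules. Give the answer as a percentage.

5.04%

Chain via Oakhollow Shipping BV (R2): 6% × 84% = 5.04% of Harbor Services GmbH.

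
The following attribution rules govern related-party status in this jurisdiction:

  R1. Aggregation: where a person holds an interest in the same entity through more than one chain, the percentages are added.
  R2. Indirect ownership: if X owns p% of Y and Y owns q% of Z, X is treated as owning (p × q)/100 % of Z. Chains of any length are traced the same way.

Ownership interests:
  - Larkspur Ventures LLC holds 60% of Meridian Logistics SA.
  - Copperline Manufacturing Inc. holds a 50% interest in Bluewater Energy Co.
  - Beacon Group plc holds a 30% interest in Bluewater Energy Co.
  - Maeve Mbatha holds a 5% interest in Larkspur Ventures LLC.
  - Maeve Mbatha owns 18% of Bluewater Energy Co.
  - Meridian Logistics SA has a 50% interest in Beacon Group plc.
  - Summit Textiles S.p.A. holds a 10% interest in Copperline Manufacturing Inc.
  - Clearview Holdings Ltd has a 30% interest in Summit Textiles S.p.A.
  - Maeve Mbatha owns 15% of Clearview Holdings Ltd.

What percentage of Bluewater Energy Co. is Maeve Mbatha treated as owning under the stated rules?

18.675%

Chain via Clearview Holdings Ltd → Summit Textiles S.p.A. → Copperline Manufacturing Inc. (R2): 15% × 30% × 10% × 50% = 0.225% of Bluewater Energy Co.
Chain via Larkspur Ventures LLC → Meridian Logistics SA → Beacon Group plc (R2): 5% × 60% × 50% × 30% = 0.45% of Bluewater Energy Co.
Direct interest in Bluewater Energy Co: 18%.
Aggregating (R1): 0.225% + 0.45% + 18% = 18.675%.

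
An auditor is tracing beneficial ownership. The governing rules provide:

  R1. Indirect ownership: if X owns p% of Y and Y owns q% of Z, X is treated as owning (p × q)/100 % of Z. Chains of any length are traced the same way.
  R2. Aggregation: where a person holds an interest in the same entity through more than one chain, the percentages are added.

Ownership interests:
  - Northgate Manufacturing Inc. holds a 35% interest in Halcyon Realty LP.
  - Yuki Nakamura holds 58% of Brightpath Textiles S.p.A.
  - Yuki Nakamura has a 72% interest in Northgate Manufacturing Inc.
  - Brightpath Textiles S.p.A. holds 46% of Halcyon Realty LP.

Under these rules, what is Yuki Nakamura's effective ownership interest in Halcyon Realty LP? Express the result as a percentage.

Chain via Brightpath Textiles S.p.A. (R1): 58% × 46% = 26.68% of Halcyon Realty LP.
Chain via Northgate Manufacturing Inc. (R1): 72% × 35% = 25.2% of Halcyon Realty LP.
Aggregating (R2): 26.68% + 25.2% = 51.88%.

51.88%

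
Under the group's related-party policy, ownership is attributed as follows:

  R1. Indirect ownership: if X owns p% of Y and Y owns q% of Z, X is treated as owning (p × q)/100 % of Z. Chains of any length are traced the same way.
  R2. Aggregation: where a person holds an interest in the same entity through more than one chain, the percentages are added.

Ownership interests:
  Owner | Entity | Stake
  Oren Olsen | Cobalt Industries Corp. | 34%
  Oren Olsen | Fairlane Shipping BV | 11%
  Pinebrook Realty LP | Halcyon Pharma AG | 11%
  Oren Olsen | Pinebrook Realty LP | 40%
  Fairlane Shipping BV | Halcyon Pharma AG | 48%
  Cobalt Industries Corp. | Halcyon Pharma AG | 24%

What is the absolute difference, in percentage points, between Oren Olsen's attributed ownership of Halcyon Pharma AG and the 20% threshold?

2.16

Chain via Fairlane Shipping BV (R1): 11% × 48% = 5.28% of Halcyon Pharma AG.
Chain via Pinebrook Realty LP (R1): 40% × 11% = 4.4% of Halcyon Pharma AG.
Chain via Cobalt Industries Corp. (R1): 34% × 24% = 8.16% of Halcyon Pharma AG.
Aggregating (R2): 5.28% + 4.4% + 8.16% = 17.84%.
17.84% falls short of the 20% threshold by 2.16 percentage points.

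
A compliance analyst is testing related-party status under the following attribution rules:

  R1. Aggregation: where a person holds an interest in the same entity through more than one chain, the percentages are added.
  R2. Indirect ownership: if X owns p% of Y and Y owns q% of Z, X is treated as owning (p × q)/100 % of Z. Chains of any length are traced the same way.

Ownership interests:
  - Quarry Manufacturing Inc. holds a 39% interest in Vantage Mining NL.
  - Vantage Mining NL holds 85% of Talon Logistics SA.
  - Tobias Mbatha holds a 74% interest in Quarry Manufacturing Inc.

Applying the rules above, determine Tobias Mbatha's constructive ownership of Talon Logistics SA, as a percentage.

Chain via Quarry Manufacturing Inc. → Vantage Mining NL (R2): 74% × 39% × 85% = 24.531% of Talon Logistics SA.

24.531%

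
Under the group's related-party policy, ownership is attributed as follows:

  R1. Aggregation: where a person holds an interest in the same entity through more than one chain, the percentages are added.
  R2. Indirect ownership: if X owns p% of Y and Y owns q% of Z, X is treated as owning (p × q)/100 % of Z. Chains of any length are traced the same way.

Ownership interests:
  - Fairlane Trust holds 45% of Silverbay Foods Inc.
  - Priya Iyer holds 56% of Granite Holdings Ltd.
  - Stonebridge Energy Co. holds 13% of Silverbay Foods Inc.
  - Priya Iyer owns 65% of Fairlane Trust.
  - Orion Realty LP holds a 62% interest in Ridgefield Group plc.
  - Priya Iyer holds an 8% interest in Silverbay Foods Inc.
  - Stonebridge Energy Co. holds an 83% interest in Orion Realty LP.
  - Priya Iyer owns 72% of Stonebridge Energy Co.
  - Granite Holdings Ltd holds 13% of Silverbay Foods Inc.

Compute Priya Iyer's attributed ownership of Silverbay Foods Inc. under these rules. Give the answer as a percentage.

Chain via Stonebridge Energy Co. (R2): 72% × 13% = 9.36% of Silverbay Foods Inc.
Chain via Granite Holdings Ltd (R2): 56% × 13% = 7.28% of Silverbay Foods Inc.
Chain via Fairlane Trust (R2): 65% × 45% = 29.25% of Silverbay Foods Inc.
Direct interest in Silverbay Foods Inc: 8%.
Aggregating (R1): 9.36% + 7.28% + 29.25% + 8% = 53.89%.

53.89%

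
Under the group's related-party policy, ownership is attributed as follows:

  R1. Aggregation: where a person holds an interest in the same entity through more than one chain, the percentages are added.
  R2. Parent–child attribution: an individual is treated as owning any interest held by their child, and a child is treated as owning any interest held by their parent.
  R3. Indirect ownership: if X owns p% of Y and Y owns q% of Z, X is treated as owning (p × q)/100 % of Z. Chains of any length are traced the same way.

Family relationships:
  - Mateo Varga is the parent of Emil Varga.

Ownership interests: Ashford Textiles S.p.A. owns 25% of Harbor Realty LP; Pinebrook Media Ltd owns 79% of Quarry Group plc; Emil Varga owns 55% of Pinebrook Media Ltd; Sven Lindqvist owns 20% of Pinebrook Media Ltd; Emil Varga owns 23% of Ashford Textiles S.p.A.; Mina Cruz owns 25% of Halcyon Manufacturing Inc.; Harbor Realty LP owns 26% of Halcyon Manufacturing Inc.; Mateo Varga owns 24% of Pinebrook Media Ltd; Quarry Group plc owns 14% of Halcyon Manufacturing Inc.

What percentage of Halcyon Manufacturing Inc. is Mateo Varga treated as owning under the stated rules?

10.2324%

By parent–child attribution (R2), Mateo Varga is treated as also owning Emil Varga's interest in Pinebrook Media Ltd, giving 24% + 55% = 79%.
By parent–child attribution (R2), Mateo Varga is treated as owning Emil Varga's 23% interest in Ashford Textiles S.p.A.
Chain via Pinebrook Media Ltd → Quarry Group plc (R3): 79% × 79% × 14% = 8.7374% of Halcyon Manufacturing Inc.
Chain via Ashford Textiles S.p.A. → Harbor Realty LP (R3): 23% × 25% × 26% = 1.495% of Halcyon Manufacturing Inc.
Aggregating (R1): 8.7374% + 1.495% = 10.2324%.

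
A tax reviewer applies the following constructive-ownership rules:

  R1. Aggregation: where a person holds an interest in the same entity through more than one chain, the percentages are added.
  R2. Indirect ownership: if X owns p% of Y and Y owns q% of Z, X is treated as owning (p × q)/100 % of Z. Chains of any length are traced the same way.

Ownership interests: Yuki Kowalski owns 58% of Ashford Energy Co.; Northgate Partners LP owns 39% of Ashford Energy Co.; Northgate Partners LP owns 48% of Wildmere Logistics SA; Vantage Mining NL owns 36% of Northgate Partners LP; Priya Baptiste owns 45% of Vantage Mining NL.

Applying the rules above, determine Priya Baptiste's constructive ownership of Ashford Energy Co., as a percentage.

Chain via Vantage Mining NL → Northgate Partners LP (R2): 45% × 36% × 39% = 6.318% of Ashford Energy Co.

6.318%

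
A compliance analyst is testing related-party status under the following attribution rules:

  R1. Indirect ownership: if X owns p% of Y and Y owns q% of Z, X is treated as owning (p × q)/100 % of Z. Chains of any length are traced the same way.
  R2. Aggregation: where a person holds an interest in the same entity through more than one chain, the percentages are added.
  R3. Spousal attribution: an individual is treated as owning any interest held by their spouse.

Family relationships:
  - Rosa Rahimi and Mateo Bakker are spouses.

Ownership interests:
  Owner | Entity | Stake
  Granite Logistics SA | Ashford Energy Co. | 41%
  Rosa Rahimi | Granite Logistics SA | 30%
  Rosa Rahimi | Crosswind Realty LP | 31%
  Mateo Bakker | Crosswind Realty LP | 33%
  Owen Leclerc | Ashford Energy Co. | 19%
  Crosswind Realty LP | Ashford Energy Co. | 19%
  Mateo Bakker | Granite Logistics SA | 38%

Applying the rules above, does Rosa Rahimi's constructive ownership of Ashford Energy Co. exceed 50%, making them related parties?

No

By spousal attribution (R3), Rosa Rahimi is treated as also owning Mateo Bakker's interest in Crosswind Realty LP, giving 31% + 33% = 64%.
By spousal attribution (R3), Rosa Rahimi is treated as also owning Mateo Bakker's interest in Granite Logistics SA, giving 30% + 38% = 68%.
Chain via Crosswind Realty LP (R1): 64% × 19% = 12.16% of Ashford Energy Co.
Chain via Granite Logistics SA (R1): 68% × 41% = 27.88% of Ashford Energy Co.
Aggregating (R2): 12.16% + 27.88% = 40.04%.
40.04% does not exceed the 50% threshold, so Rosa is not a related party to Ashford Energy Co.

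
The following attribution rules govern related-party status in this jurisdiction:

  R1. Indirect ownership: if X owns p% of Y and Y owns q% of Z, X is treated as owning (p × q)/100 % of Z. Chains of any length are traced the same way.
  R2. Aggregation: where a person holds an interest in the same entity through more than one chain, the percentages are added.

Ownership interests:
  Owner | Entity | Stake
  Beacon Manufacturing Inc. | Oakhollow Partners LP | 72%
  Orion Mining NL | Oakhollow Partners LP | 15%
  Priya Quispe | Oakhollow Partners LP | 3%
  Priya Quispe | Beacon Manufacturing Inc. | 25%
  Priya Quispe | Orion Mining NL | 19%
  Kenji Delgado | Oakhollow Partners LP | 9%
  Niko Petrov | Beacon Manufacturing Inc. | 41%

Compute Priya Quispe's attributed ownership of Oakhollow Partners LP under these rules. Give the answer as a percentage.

23.85%

Chain via Orion Mining NL (R1): 19% × 15% = 2.85% of Oakhollow Partners LP.
Chain via Beacon Manufacturing Inc. (R1): 25% × 72% = 18% of Oakhollow Partners LP.
Direct interest in Oakhollow Partners LP: 3%.
Aggregating (R2): 2.85% + 18% + 3% = 23.85%.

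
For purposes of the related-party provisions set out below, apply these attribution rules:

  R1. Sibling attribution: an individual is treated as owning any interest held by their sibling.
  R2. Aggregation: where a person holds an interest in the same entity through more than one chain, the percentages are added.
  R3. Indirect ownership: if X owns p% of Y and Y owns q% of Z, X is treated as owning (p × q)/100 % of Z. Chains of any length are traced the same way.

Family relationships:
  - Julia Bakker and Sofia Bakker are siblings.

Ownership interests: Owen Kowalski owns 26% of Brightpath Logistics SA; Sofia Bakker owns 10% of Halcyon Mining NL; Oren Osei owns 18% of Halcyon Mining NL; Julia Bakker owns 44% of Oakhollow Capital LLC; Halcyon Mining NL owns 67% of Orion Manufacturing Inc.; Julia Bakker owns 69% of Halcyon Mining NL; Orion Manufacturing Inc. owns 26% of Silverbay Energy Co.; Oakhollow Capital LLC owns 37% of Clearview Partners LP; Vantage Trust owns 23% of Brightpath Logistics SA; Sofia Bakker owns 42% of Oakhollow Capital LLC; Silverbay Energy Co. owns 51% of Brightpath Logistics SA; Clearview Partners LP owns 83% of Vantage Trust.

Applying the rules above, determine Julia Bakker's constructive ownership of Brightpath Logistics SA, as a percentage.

13.092956%

By sibling attribution (R1), Julia Bakker is treated as also owning Sofia Bakker's interest in Oakhollow Capital LLC, giving 44% + 42% = 86%.
By sibling attribution (R1), Julia Bakker is treated as also owning Sofia Bakker's interest in Halcyon Mining NL, giving 69% + 10% = 79%.
Chain via Oakhollow Capital LLC → Clearview Partners LP → Vantage Trust (R3): 86% × 37% × 83% × 23% = 6.074438% of Brightpath Logistics SA.
Chain via Halcyon Mining NL → Orion Manufacturing Inc. → Silverbay Energy Co. (R3): 79% × 67% × 26% × 51% = 7.018518% of Brightpath Logistics SA.
Aggregating (R2): 6.074438% + 7.018518% = 13.092956%.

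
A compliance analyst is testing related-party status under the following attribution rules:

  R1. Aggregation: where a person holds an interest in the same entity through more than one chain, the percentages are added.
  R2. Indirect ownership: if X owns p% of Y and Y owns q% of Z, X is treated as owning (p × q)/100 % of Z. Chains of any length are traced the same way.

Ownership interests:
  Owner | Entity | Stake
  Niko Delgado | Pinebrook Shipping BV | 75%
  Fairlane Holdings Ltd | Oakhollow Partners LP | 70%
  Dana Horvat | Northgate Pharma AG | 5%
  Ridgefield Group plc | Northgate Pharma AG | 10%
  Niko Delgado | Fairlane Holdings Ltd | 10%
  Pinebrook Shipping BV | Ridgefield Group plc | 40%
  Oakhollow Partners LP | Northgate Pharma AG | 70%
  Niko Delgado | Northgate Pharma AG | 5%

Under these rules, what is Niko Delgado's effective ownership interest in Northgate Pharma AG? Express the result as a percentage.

12.9%

Chain via Pinebrook Shipping BV → Ridgefield Group plc (R2): 75% × 40% × 10% = 3% of Northgate Pharma AG.
Chain via Fairlane Holdings Ltd → Oakhollow Partners LP (R2): 10% × 70% × 70% = 4.9% of Northgate Pharma AG.
Direct interest in Northgate Pharma AG: 5%.
Aggregating (R1): 3% + 4.9% + 5% = 12.9%.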